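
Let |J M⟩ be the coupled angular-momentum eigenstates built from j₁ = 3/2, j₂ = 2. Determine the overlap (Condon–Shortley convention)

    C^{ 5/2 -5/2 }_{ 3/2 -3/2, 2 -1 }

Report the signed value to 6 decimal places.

j₁+j₂−J=1  J+j₁−j₂=2  J−j₁+j₂=3  j₁+j₂+J+1=7
(j₁±m₁, j₂±m₂, J±M) = (0,3,1,3,0,5)
P² = 432/7
sum k=1..1:
  [1] −1/12 = -1/12
S = -1/12
C² = P²·S² = 3/7 ; C = -0.654654

-0.654654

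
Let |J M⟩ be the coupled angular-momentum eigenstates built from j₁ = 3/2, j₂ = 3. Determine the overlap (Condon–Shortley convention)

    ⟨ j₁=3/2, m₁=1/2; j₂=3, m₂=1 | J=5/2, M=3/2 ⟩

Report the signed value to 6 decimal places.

triangle: 2!×1!×4!/8! = 48/40320
(j±m)!: 2!×1!×4!×2!×4!×1! = 2304
prefactor² = (2J+1)×Δ×N² = 576/35
  k=0: +1/(0!×2!×1!×4!×0!×0!) = 1/48
  k=1: −1/(1!×1!×0!×3!×1!×1!) = -1/6
Σ = -7/48  ⇒  CG² = 576/35×(-7/48)² = 7/20
CG = −√(7/20) = -0.591608

-0.591608  (= −√(7/20))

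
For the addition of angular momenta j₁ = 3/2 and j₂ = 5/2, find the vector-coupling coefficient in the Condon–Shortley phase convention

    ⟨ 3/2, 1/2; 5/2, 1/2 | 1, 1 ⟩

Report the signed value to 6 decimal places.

√[3·3!0!2!/6! · 2!1!3!2!2!0!] = √(12/5)
  +(−1)^1/∏(1,2,0,2,0,0)! = -1/4  (running -1/4)
⟨..|..⟩ = √(12/5)·(-1/4) = -0.387298

−√(3/20) = -0.387298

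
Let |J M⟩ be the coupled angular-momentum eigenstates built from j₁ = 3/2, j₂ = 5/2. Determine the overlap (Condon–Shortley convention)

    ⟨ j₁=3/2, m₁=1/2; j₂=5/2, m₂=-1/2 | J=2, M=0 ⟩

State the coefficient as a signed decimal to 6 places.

triangle: 2!·1!·3!/7! = 12/5040
(j±m)!: 2!·1!·2!·3!·2!·2! = 96
prefactor² = (2J+1)·Δ·N² = 8/7
  k=0: +1/(0!·2!·1!·2!·0!·1!) = 1/4
  k=1: −1/(1!·1!·0!·1!·1!·2!) = -1/2
Σ = -1/4  ⇒  CG² = 8/7·(-1/4)² = 1/14
CG = −√(1/14) = -0.267261

-0.267261  (= −√(1/14))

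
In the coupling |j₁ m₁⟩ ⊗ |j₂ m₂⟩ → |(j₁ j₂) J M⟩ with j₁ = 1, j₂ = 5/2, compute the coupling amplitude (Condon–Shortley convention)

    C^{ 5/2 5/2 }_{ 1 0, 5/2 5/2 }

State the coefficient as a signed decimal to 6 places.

−√(5/7) = -0.845154

j₁+j₂−J=1  J+j₁−j₂=1  J−j₁+j₂=4  j₁+j₂+J+1=7
(j₁±m₁, j₂±m₂, J±M) = (1,1,5,0,5,0)
P² = 2880/7
sum k=1..1:
  [1] −1/24 = -1/24
S = -1/24
C² = P²·S² = 5/7 ; C = -0.845154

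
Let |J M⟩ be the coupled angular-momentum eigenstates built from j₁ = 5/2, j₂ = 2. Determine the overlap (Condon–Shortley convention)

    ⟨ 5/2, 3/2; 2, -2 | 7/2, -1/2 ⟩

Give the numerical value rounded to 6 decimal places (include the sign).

+0.450749  (= +√(64/315))

triangle: 1!·4!·3!/9! = 144/362880
(j±m)!: 4!·1!·0!·4!·3!·4! = 82944
prefactor² = (2J+1)·Δ·N² = 9216/35
  k=0: +1/(0!·1!·1!·0!·3!·3!) = 1/36
Σ = 1/36  ⇒  CG² = 9216/35·1/36² = 64/315
CG = +√(64/315) = +0.450749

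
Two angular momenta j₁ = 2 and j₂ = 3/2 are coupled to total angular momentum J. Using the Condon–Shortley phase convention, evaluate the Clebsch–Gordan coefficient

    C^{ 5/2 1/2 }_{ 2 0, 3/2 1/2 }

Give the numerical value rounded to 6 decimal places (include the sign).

−√(3/35) ≈ -0.292770

j₁+j₂−J=1  J+j₁−j₂=3  J−j₁+j₂=2  j₁+j₂+J+1=7
(j₁±m₁, j₂±m₂, J±M) = (2,2,2,1,3,2)
P² = 48/35
sum k=0..1:
  [0] +1/4 = 1/4
  [1] −1/2 = -1/2
S = -1/4
C² = P²·S² = 3/35 ; C = -0.292770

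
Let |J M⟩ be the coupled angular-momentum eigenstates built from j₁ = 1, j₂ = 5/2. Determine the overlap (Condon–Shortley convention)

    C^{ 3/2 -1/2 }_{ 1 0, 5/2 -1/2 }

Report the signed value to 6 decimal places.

triangle: 2!·0!·3!/6! = 12/720
(j±m)!: 1!·1!·2!·3!·1!·2! = 24
prefactor² = (2J+1)·Δ·N² = 8/5
  k=1: −1/(1!·1!·0!·1!·0!·2!) = -1/2
Σ = -1/2  ⇒  CG² = 8/5·(-1/2)² = 2/5
CG = −√(2/5) = -0.632456

-0.632456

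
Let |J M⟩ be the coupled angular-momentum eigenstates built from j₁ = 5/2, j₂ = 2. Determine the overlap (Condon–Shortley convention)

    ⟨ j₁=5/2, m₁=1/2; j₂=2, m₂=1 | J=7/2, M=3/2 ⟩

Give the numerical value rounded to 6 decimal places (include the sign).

√[8·1!4!3!/9! · 3!2!3!1!5!2!] = √(384/7)
  +(−1)^0/∏(0,1,2,3,2,0)! = 1/24  (running 1/24)
  +(−1)^1/∏(1,0,1,2,3,1)! = -1/12  (running -1/24)
⟨..|..⟩ = √(384/7)·(-1/24) = -0.308607

-0.308607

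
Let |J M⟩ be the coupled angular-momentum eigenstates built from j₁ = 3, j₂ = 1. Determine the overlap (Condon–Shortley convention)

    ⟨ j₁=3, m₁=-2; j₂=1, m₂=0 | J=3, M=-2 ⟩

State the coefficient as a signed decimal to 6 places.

triangle: 1!*5!*1!/8! = 120/40320
(j±m)!: 1!*5!*1!*1!*1!*5! = 14400
prefactor² = (2J+1)*Δ*N² = 300
  k=0: +1/(0!*1!*5!*1!*0!*0!) = 1/120
  k=1: −1/(1!*0!*4!*0!*1!*1!) = -1/24
Σ = -1/30  ⇒  CG² = 300*(-1/30)² = 1/3
CG = −√(1/3) = -0.577350

−√(1/3) ≈ -0.577350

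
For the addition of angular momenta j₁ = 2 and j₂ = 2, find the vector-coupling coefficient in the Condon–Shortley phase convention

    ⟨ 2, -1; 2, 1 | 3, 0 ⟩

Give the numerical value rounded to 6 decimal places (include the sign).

−√(2/5) = -0.632456

j₁+j₂−J=1  J+j₁−j₂=3  J−j₁+j₂=3  j₁+j₂+J+1=8
(j₁±m₁, j₂±m₂, J±M) = (1,3,3,1,3,3)
P² = 81/10
sum k=0..1:
  [0] +1/36 = 1/36
  [1] −1/4 = -1/4
S = -2/9
C² = P²·S² = 2/5 ; C = -0.632456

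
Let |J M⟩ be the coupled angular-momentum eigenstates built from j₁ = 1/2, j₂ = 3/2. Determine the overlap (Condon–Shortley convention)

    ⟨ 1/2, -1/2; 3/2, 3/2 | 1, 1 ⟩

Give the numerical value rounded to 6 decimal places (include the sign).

triangle: 1!×0!×2!/4! = 2/24
(j±m)!: 0!×1!×3!×0!×2!×0! = 12
prefactor² = (2J+1)×Δ×N² = 3
  k=1: −1/(1!×0!×0!×2!×0!×0!) = -1/2
Σ = -1/2  ⇒  CG² = 3×(-1/2)² = 3/4
CG = −√(3/4) = -0.866025

-0.866025  (= −√(3/4))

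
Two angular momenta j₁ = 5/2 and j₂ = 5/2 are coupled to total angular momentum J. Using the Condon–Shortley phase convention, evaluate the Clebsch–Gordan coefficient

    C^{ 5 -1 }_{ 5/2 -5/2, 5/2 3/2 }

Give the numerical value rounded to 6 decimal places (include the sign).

+√(1/42) = +0.154303

j₁+j₂−J=0  J+j₁−j₂=5  J−j₁+j₂=5  j₁+j₂+J+1=11
(j₁±m₁, j₂±m₂, J±M) = (0,5,4,1,4,6)
P² = 1382400/7
sum k=0..0:
  [0] +1/2880 = 1/2880
S = 1/2880
C² = P²·S² = 1/42 ; C = +0.154303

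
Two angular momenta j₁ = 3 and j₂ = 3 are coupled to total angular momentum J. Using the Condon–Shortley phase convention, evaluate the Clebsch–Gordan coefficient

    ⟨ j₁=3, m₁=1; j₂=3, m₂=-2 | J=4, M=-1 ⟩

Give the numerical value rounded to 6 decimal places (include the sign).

√[9·2!4!4!/11! · 4!2!1!5!3!5!] = √(82944/77)
  +(−1)^0/∏(0,2,2,1,2,3)! = 1/48  (running 1/48)
  +(−1)^1/∏(1,1,1,0,3,4)! = -1/144  (running 1/72)
⟨..|..⟩ = √(82944/77)·(1/72) = +0.455842

+√(16/77) = +0.455842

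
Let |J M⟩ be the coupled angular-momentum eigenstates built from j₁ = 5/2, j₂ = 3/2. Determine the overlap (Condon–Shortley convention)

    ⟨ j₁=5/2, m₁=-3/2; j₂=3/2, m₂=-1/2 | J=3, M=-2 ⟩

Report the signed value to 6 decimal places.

√[7·1!4!2!/8! · 1!4!1!2!1!5!] = √(48)
  +(−1)^0/∏(0,1,4,1,0,1)! = 1/24  (running 1/24)
  +(−1)^1/∏(1,0,3,0,1,2)! = -1/12  (running -1/24)
⟨..|..⟩ = √(48)·(-1/24) = -0.288675

-0.288675  (= −√(1/12))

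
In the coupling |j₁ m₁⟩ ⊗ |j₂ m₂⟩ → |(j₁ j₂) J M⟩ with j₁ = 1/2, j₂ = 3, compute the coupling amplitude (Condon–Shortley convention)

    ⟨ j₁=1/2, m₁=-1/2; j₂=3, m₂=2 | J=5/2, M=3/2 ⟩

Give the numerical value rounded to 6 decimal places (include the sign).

j₁+j₂−J=1  J+j₁−j₂=0  J−j₁+j₂=5  j₁+j₂+J+1=7
(j₁±m₁, j₂±m₂, J±M) = (0,1,5,1,4,1)
P² = 2880/7
sum k=1..1:
  [1] −1/24 = -1/24
S = -1/24
C² = P²·S² = 5/7 ; C = -0.845154

−√(5/7) ≈ -0.845154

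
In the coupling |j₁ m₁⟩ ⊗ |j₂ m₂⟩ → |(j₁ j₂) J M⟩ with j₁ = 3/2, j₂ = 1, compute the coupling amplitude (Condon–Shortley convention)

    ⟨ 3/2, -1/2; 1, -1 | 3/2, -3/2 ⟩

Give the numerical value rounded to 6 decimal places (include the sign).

√[4·1!2!1!/5! · 1!2!0!2!0!3!] = √(8/5)
  +(−1)^0/∏(0,1,2,0,0,1)! = 1/2  (running 1/2)
⟨..|..⟩ = √(8/5)·(1/2) = +0.632456

+0.632456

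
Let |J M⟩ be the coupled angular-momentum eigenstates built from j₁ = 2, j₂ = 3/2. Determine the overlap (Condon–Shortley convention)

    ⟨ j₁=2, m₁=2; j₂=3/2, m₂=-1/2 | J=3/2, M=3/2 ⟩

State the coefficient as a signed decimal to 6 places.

+√(2/5) = +0.632456

triangle: 2!*2!*1!/6! = 4/720
(j±m)!: 4!*0!*1!*2!*3!*0! = 288
prefactor² = (2J+1)*Δ*N² = 32/5
  k=0: +1/(0!*2!*0!*1!*2!*0!) = 1/4
Σ = 1/4  ⇒  CG² = 32/5*1/4² = 2/5
CG = +√(2/5) = +0.632456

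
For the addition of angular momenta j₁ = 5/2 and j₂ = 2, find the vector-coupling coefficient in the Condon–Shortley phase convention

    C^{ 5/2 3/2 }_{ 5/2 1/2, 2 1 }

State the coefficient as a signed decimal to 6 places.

√[6·2!3!2!/8! · 3!2!3!1!4!1!] = √(216/35)
  +(−1)^1/∏(1,1,1,2,2,0)! = -1/4  (running -1/4)
  +(−1)^2/∏(2,0,0,1,3,1)! = 1/12  (running -1/6)
⟨..|..⟩ = √(216/35)·(-1/6) = -0.414039

−√(6/35) = -0.414039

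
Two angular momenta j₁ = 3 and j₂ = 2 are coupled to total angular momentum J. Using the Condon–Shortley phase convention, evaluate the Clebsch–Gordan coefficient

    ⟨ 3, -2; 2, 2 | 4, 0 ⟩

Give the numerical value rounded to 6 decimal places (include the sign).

√[9·1!5!3!/10! · 1!5!4!0!4!4!] = √(20736/7)
  +(−1)^1/∏(1,0,4,3,1,0)! = -1/144  (running -1/144)
⟨..|..⟩ = √(20736/7)·(-1/144) = -0.377964

−√(1/7) = -0.377964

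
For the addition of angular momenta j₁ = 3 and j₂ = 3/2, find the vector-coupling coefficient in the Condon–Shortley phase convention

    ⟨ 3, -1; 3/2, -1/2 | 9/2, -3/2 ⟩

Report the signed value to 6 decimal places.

√[10·0!6!3!/10! · 2!4!1!2!3!6!] = √(34560/7)
  +(−1)^0/∏(0,0,4,1,2,2)! = 1/96  (running 1/96)
⟨..|..⟩ = √(34560/7)·(1/96) = +0.731925

+0.731925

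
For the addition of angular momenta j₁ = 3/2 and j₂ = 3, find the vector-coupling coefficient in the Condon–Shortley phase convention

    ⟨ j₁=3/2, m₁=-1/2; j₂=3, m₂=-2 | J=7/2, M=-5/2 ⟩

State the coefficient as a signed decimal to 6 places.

+√(1/7) ≈ +0.377964

√[8·1!2!5!/9! · 1!2!1!5!1!6!] = √(6400/7)
  +(−1)^0/∏(0,1,2,1,0,4)! = 1/48  (running 1/48)
  +(−1)^1/∏(1,0,1,0,1,5)! = -1/120  (running 1/80)
⟨..|..⟩ = √(6400/7)·(1/80) = +0.377964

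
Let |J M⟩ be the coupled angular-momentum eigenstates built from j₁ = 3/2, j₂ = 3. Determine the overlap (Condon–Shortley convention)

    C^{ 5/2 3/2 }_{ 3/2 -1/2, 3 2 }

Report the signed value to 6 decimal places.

j₁+j₂−J=2  J+j₁−j₂=1  J−j₁+j₂=4  j₁+j₂+J+1=8
(j₁±m₁, j₂±m₂, J±M) = (1,2,5,1,4,1)
P² = 288/7
sum k=1..2:
  [1] −1/24 = -1/24
  [2] +1/12 = 1/12
S = 1/24
C² = P²·S² = 1/14 ; C = +0.267261

+0.267261  (= +√(1/14))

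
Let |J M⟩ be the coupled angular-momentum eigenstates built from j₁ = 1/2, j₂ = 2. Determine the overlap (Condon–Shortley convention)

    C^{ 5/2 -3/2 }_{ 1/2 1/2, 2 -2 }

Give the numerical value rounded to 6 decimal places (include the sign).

j₁+j₂−J=0  J+j₁−j₂=1  J−j₁+j₂=4  j₁+j₂+J+1=6
(j₁±m₁, j₂±m₂, J±M) = (1,0,0,4,1,4)
P² = 576/5
sum k=0..0:
  [0] +1/24 = 1/24
S = 1/24
C² = P²·S² = 1/5 ; C = +0.447214

+√(1/5) = +0.447214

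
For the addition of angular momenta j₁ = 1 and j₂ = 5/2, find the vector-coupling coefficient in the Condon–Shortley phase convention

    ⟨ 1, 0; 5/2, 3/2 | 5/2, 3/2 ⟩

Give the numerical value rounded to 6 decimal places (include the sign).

triangle: 1!*1!*4!/7! = 24/5040
(j±m)!: 1!*1!*4!*1!*4!*1! = 576
prefactor² = (2J+1)*Δ*N² = 576/35
  k=0: +1/(0!*1!*1!*4!*0!*0!) = 1/24
  k=1: −1/(1!*0!*0!*3!*1!*1!) = -1/6
Σ = -1/8  ⇒  CG² = 576/35*(-1/8)² = 9/35
CG = −√(9/35) = -0.507093

−√(9/35) ≈ -0.507093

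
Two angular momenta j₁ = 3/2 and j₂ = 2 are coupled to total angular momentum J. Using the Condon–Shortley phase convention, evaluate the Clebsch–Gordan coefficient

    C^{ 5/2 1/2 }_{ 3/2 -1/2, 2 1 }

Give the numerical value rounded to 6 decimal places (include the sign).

√[6·1!2!3!/7! · 1!2!3!1!3!2!] = √(72/35)
  +(−1)^0/∏(0,1,2,3,0,0)! = 1/12  (running 1/12)
  +(−1)^1/∏(1,0,1,2,1,1)! = -1/2  (running -5/12)
⟨..|..⟩ = √(72/35)·(-5/12) = -0.597614

-0.597614  (= −√(5/14))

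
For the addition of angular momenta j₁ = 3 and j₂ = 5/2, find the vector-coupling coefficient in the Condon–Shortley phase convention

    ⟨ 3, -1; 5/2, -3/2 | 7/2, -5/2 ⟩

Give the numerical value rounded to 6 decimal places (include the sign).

j₁+j₂−J=2  J+j₁−j₂=4  J−j₁+j₂=3  j₁+j₂+J+1=10
(j₁±m₁, j₂±m₂, J±M) = (2,4,1,4,1,6)
P² = 18432/35
sum k=0..1:
  [0] +1/96 = 1/96
  [1] −1/36 = -1/36
S = -5/288
C² = P²·S² = 10/63 ; C = -0.398410

-0.398410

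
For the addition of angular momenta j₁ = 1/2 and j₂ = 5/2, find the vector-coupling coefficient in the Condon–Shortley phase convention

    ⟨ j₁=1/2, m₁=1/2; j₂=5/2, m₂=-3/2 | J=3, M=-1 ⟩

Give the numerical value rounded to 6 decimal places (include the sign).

+√(1/3) ≈ +0.577350

√[7·0!1!5!/7! · 1!0!1!4!2!4!] = √(192)
  +(−1)^0/∏(0,0,0,1,1,4)! = 1/24  (running 1/24)
⟨..|..⟩ = √(192)·(1/24) = +0.577350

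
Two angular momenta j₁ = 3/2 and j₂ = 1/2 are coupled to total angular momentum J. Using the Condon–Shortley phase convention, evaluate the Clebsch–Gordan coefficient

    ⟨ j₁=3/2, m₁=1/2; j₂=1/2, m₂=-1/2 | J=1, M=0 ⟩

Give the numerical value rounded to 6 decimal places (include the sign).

triangle: 1!×2!×0!/4! = 2/24
(j±m)!: 2!×1!×0!×1!×1!×1! = 2
prefactor² = (2J+1)×Δ×N² = 1/2
  k=0: +1/(0!×1!×1!×0!×1!×0!) = 1
Σ = 1  ⇒  CG² = 1/2×1² = 1/2
CG = +√(1/2) = +0.707107

+0.707107  (= +√(1/2))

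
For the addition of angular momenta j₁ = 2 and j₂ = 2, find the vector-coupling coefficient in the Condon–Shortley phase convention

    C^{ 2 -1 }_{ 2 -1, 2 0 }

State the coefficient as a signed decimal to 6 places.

triangle: 2!*2!*2!/7! = 8/5040
(j±m)!: 1!*3!*2!*2!*1!*3! = 144
prefactor² = (2J+1)*Δ*N² = 8/7
  k=1: −1/(1!*1!*2!*1!*0!*1!) = -1/2
  k=2: +1/(2!*0!*1!*0!*1!*2!) = 1/4
Σ = -1/4  ⇒  CG² = 8/7*(-1/4)² = 1/14
CG = −√(1/14) = -0.267261

-0.267261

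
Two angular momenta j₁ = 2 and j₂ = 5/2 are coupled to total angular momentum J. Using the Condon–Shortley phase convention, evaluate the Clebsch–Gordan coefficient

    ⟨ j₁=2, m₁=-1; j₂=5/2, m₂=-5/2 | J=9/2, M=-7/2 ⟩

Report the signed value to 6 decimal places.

+√(4/9) = +0.666667

triangle: 0!×4!×5!/10! = 2880/3628800
(j±m)!: 1!×3!×0!×5!×1!×8! = 29030400
prefactor² = (2J+1)×Δ×N² = 230400
  k=0: +1/(0!×0!×3!×0!×1!×5!) = 1/720
Σ = 1/720  ⇒  CG² = 230400×1/720² = 4/9
CG = +√(4/9) = +0.666667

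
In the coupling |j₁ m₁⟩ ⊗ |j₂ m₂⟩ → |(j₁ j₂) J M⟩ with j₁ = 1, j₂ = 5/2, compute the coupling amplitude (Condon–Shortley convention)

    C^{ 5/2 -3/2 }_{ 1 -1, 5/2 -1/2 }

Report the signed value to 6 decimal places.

√[6·1!1!4!/7! · 0!2!2!3!1!4!] = √(576/35)
  +(−1)^1/∏(1,0,1,1,0,3)! = -1/6  (running -1/6)
⟨..|..⟩ = √(576/35)·(-1/6) = -0.676123

−√(16/35) = -0.676123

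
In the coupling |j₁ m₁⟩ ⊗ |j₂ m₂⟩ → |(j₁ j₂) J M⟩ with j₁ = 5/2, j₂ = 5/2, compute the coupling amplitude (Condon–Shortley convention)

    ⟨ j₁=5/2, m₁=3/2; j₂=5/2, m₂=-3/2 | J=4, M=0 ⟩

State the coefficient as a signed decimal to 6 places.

+√(9/28) ≈ +0.566947

j₁+j₂−J=1  J+j₁−j₂=4  J−j₁+j₂=4  j₁+j₂+J+1=10
(j₁±m₁, j₂±m₂, J±M) = (4,1,1,4,4,4)
P² = 82944/175
sum k=0..1:
  [0] +1/36 = 1/36
  [1] −1/576 = -1/576
S = 5/192
C² = P²·S² = 9/28 ; C = +0.566947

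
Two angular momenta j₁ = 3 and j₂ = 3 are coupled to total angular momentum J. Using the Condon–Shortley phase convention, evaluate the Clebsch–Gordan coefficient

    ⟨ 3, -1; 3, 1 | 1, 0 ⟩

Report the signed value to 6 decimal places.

triangle: 5!*1!*1!/8! = 120/40320
(j±m)!: 2!*4!*4!*2!*1!*1! = 2304
prefactor² = (2J+1)*Δ*N² = 144/7
  k=3: −1/(3!*2!*1!*1!*0!*0!) = -1/12
  k=4: +1/(4!*1!*0!*0!*1!*1!) = 1/24
Σ = -1/24  ⇒  CG² = 144/7*(-1/24)² = 1/28
CG = −√(1/28) = -0.188982

-0.188982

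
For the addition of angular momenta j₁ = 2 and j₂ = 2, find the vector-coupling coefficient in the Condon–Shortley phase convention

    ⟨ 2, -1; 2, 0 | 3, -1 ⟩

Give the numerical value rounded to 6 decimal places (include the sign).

−√(1/5) ≈ -0.447214

triangle: 1!·3!·3!/8! = 36/40320
(j±m)!: 1!·3!·2!·2!·2!·4! = 1152
prefactor² = (2J+1)·Δ·N² = 36/5
  k=0: +1/(0!·1!·3!·2!·0!·1!) = 1/12
  k=1: −1/(1!·0!·2!·1!·1!·2!) = -1/4
Σ = -1/6  ⇒  CG² = 36/5·(-1/6)² = 1/5
CG = −√(1/5) = -0.447214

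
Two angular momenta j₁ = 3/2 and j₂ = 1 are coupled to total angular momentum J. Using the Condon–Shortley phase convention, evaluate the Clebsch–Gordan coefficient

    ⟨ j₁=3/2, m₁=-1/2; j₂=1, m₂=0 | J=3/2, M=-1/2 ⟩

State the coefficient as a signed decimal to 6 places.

triangle: 1!*2!*1!/5! = 2/120
(j±m)!: 1!*2!*1!*1!*1!*2! = 4
prefactor² = (2J+1)*Δ*N² = 4/15
  k=0: +1/(0!*1!*2!*1!*0!*0!) = 1/2
  k=1: −1/(1!*0!*1!*0!*1!*1!) = -1
Σ = -1/2  ⇒  CG² = 4/15*(-1/2)² = 1/15
CG = −√(1/15) = -0.258199

−√(1/15) ≈ -0.258199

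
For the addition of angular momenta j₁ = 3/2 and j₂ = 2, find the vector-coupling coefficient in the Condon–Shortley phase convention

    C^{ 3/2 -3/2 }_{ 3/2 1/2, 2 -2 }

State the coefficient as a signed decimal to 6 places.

√[4·2!1!2!/6! · 2!1!0!4!0!3!] = √(32/5)
  +(−1)^0/∏(0,2,1,0,0,2)! = 1/4  (running 1/4)
⟨..|..⟩ = √(32/5)·(1/4) = +0.632456

+0.632456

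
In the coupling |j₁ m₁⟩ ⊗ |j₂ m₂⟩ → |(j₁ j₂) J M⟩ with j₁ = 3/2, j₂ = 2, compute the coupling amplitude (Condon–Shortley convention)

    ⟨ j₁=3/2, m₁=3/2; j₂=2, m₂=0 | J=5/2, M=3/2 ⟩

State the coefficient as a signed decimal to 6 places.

j₁+j₂−J=1  J+j₁−j₂=2  J−j₁+j₂=3  j₁+j₂+J+1=7
(j₁±m₁, j₂±m₂, J±M) = (3,0,2,2,4,1)
P² = 288/35
sum k=0..0:
  [0] +1/4 = 1/4
S = 1/4
C² = P²·S² = 18/35 ; C = +0.717137

+√(18/35) ≈ +0.717137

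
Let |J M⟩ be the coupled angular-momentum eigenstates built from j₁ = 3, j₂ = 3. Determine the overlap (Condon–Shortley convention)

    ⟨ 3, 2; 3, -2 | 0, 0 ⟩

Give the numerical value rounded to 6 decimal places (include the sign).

triangle: 6!×0!×0!/7! = 720/5040
(j±m)!: 5!×1!×1!×5!×0!×0! = 14400
prefactor² = (2J+1)×Δ×N² = 14400/7
  k=1: −1/(1!×5!×0!×0!×0!×0!) = -1/120
Σ = -1/120  ⇒  CG² = 14400/7×(-1/120)² = 1/7
CG = −√(1/7) = -0.377964

−√(1/7) = -0.377964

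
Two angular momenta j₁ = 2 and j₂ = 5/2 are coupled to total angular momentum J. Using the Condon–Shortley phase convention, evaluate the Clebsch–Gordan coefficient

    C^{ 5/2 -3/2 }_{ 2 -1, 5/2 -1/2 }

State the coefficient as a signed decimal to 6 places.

√[6·2!2!3!/8! · 1!3!2!3!1!4!] = √(216/35)
  +(−1)^1/∏(1,1,2,1,0,2)! = -1/4  (running -1/4)
  +(−1)^2/∏(2,0,1,0,1,3)! = 1/12  (running -1/6)
⟨..|..⟩ = √(216/35)·(-1/6) = -0.414039

-0.414039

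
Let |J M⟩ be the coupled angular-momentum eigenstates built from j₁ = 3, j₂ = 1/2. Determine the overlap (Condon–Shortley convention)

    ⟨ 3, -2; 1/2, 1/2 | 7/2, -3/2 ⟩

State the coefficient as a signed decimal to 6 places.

+√(2/7) = +0.534522

√[8·0!6!1!/8! · 1!5!1!0!2!5!] = √(28800/7)
  +(−1)^0/∏(0,0,5,1,1,0)! = 1/120  (running 1/120)
⟨..|..⟩ = √(28800/7)·(1/120) = +0.534522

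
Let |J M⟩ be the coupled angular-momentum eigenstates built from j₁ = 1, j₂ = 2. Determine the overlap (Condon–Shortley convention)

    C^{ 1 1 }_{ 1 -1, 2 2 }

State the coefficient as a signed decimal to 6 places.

√[3·2!0!2!/5! · 0!2!4!0!2!0!] = √(48/5)
  +(−1)^2/∏(2,0,0,2,0,0)! = 1/4  (running 1/4)
⟨..|..⟩ = √(48/5)·(1/4) = +0.774597

+0.774597  (= +√(3/5))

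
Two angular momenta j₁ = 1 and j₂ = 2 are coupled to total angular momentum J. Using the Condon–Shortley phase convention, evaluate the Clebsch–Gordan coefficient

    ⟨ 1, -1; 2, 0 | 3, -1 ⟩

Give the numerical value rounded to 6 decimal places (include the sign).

j₁+j₂−J=0  J+j₁−j₂=2  J−j₁+j₂=4  j₁+j₂+J+1=7
(j₁±m₁, j₂±m₂, J±M) = (0,2,2,2,2,4)
P² = 128/5
sum k=0..0:
  [0] +1/8 = 1/8
S = 1/8
C² = P²·S² = 2/5 ; C = +0.632456

+√(2/5) ≈ +0.632456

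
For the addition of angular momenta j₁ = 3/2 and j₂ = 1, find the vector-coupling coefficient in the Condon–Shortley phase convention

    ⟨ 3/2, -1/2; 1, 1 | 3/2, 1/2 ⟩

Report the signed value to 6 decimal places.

−√(8/15) = -0.730297

j₁+j₂−J=1  J+j₁−j₂=2  J−j₁+j₂=1  j₁+j₂+J+1=5
(j₁±m₁, j₂±m₂, J±M) = (1,2,2,0,2,1)
P² = 8/15
sum k=1..1:
  [1] −1/1 = -1
S = -1
C² = P²·S² = 8/15 ; C = -0.730297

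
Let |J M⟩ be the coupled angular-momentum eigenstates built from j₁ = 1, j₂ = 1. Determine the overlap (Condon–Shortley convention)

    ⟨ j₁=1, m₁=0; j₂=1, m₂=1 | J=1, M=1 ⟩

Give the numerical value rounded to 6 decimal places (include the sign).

triangle: 1!*1!*1!/4! = 1/24
(j±m)!: 1!*1!*2!*0!*2!*0! = 4
prefactor² = (2J+1)*Δ*N² = 1/2
  k=1: −1/(1!*0!*0!*1!*1!*0!) = -1
Σ = -1  ⇒  CG² = 1/2*(-1)² = 1/2
CG = −√(1/2) = -0.707107

-0.707107  (= −√(1/2))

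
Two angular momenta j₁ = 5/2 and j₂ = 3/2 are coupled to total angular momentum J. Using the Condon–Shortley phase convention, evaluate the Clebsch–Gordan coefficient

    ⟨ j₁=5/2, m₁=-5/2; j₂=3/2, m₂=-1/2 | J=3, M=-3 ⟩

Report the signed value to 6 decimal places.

√[7·1!4!2!/8! · 0!5!1!2!0!6!] = √(1440)
  +(−1)^1/∏(1,0,4,0,0,2)! = -1/48  (running -1/48)
⟨..|..⟩ = √(1440)·(-1/48) = -0.790569

-0.790569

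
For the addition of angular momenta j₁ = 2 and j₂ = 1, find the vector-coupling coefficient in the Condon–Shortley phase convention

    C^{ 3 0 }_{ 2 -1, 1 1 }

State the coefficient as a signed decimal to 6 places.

+0.447214  (= +√(1/5))

triangle: 0!·4!·2!/7! = 48/5040
(j±m)!: 1!·3!·2!·0!·3!·3! = 432
prefactor² = (2J+1)·Δ·N² = 144/5
  k=0: +1/(0!·0!·3!·2!·1!·0!) = 1/12
Σ = 1/12  ⇒  CG² = 144/5·1/12² = 1/5
CG = +√(1/5) = +0.447214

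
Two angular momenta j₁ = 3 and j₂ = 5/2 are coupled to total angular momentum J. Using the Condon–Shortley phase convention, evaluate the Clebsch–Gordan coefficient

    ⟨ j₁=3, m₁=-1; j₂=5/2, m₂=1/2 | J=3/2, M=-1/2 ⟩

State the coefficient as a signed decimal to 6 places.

triangle: 4!·2!·1!/8! = 48/40320
(j±m)!: 2!·4!·3!·2!·1!·2! = 1152
prefactor² = (2J+1)·Δ·N² = 192/35
  k=2: +1/(2!·2!·2!·1!·0!·0!) = 1/8
  k=3: −1/(3!·1!·1!·0!·1!·1!) = -1/6
Σ = -1/24  ⇒  CG² = 192/35·(-1/24)² = 1/105
CG = −√(1/105) = -0.097590

−√(1/105) = -0.097590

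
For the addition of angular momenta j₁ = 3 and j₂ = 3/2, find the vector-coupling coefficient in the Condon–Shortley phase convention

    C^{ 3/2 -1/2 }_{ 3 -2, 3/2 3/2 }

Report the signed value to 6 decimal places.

-0.534522  (= −√(2/7))

√[4·3!3!0!/7! · 1!5!3!0!1!2!] = √(288/7)
  +(−1)^3/∏(3,0,2,0,1,0)! = -1/12  (running -1/12)
⟨..|..⟩ = √(288/7)·(-1/12) = -0.534522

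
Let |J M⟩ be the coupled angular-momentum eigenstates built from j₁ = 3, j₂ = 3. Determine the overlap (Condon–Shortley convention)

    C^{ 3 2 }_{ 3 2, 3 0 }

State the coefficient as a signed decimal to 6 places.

−√(1/6) = -0.408248

triangle: 3!*3!*3!/10! = 216/3628800
(j±m)!: 5!*1!*3!*3!*5!*1! = 518400
prefactor² = (2J+1)*Δ*N² = 216
  k=0: +1/(0!*3!*1!*3!*2!*0!) = 1/72
  k=1: −1/(1!*2!*0!*2!*3!*1!) = -1/24
Σ = -1/36  ⇒  CG² = 216*(-1/36)² = 1/6
CG = −√(1/6) = -0.408248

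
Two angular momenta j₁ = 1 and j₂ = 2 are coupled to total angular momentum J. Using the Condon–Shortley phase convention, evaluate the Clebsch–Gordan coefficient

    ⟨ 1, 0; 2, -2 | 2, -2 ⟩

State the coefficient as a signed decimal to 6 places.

triangle: 1!·1!·3!/6! = 6/720
(j±m)!: 1!·1!·0!·4!·0!·4! = 576
prefactor² = (2J+1)·Δ·N² = 24
  k=0: +1/(0!·1!·1!·0!·0!·3!) = 1/6
Σ = 1/6  ⇒  CG² = 24·1/6² = 2/3
CG = +√(2/3) = +0.816497

+√(2/3) = +0.816497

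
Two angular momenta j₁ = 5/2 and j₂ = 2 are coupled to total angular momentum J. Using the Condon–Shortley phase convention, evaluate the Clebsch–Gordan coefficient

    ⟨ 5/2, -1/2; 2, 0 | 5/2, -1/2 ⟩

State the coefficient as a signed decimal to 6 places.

√[6·2!3!2!/8! · 2!3!2!2!2!3!] = √(72/35)
  +(−1)^0/∏(0,2,3,2,0,0)! = 1/24  (running 1/24)
  +(−1)^1/∏(1,1,2,1,1,1)! = -1/2  (running -11/24)
  +(−1)^2/∏(2,0,1,0,2,2)! = 1/8  (running -1/3)
⟨..|..⟩ = √(72/35)·(-1/3) = -0.478091

−√(8/35) = -0.478091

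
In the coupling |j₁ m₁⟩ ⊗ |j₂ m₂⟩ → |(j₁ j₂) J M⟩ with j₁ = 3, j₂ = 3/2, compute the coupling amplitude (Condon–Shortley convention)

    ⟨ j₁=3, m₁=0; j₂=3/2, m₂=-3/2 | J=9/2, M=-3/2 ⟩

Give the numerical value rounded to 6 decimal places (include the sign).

+√(5/21) ≈ +0.487950

triangle: 0!×6!×3!/10! = 4320/3628800
(j±m)!: 3!×3!×0!×3!×3!×6! = 933120
prefactor² = (2J+1)×Δ×N² = 77760/7
  k=0: +1/(0!×0!×3!×0!×3!×3!) = 1/216
Σ = 1/216  ⇒  CG² = 77760/7×1/216² = 5/21
CG = +√(5/21) = +0.487950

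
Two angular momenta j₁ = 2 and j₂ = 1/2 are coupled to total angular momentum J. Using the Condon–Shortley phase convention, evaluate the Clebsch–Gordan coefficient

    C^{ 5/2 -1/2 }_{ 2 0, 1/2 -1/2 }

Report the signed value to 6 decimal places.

j₁+j₂−J=0  J+j₁−j₂=4  J−j₁+j₂=1  j₁+j₂+J+1=6
(j₁±m₁, j₂±m₂, J±M) = (2,2,0,1,2,3)
P² = 48/5
sum k=0..0:
  [0] +1/4 = 1/4
S = 1/4
C² = P²·S² = 3/5 ; C = +0.774597

+√(3/5) = +0.774597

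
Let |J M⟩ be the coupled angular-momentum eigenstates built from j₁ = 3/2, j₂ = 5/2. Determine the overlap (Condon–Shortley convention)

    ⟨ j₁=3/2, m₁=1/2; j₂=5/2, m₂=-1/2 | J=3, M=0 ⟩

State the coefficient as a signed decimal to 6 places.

triangle: 1!·2!·4!/8! = 48/40320
(j±m)!: 2!·1!·2!·3!·3!·3! = 864
prefactor² = (2J+1)·Δ·N² = 36/5
  k=0: +1/(0!·1!·1!·2!·1!·2!) = 1/4
  k=1: −1/(1!·0!·0!·1!·2!·3!) = -1/12
Σ = 1/6  ⇒  CG² = 36/5·1/6² = 1/5
CG = +√(1/5) = +0.447214

+0.447214  (= +√(1/5))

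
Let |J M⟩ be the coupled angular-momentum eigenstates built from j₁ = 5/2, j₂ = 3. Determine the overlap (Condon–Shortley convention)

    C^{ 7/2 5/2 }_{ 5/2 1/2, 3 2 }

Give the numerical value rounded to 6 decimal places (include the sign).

triangle: 2!×3!×4!/10! = 288/3628800
(j±m)!: 3!×2!×5!×1!×6!×1! = 1036800
prefactor² = (2J+1)×Δ×N² = 4608/7
  k=1: −1/(1!×1!×1!×4!×2!×0!) = -1/48
  k=2: +1/(2!×0!×0!×3!×3!×1!) = 1/72
Σ = -1/144  ⇒  CG² = 4608/7×(-1/144)² = 2/63
CG = −√(2/63) = -0.178174

−√(2/63) = -0.178174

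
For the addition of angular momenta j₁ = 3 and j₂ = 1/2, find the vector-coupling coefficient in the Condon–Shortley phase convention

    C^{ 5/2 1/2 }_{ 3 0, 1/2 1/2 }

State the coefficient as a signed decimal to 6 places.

j₁+j₂−J=1  J+j₁−j₂=5  J−j₁+j₂=0  j₁+j₂+J+1=7
(j₁±m₁, j₂±m₂, J±M) = (3,3,1,0,3,2)
P² = 432/7
sum k=1..1:
  [1] −1/12 = -1/12
S = -1/12
C² = P²·S² = 3/7 ; C = -0.654654

−√(3/7) = -0.654654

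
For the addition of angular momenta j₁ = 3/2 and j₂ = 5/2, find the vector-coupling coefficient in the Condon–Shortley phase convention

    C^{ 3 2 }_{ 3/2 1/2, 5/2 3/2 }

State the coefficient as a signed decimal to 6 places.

triangle: 1!·2!·4!/8! = 48/40320
(j±m)!: 2!·1!·4!·1!·5!·1! = 5760
prefactor² = (2J+1)·Δ·N² = 48
  k=0: +1/(0!·1!·1!·4!·1!·0!) = 1/24
  k=1: −1/(1!·0!·0!·3!·2!·1!) = -1/12
Σ = -1/24  ⇒  CG² = 48·(-1/24)² = 1/12
CG = −√(1/12) = -0.288675

−√(1/12) ≈ -0.288675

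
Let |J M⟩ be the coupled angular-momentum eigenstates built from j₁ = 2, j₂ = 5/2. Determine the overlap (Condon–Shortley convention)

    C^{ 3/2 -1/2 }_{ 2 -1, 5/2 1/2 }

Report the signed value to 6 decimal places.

+√(5/21) ≈ +0.487950

j₁+j₂−J=3  J+j₁−j₂=1  J−j₁+j₂=2  j₁+j₂+J+1=7
(j₁±m₁, j₂±m₂, J±M) = (1,3,3,2,1,2)
P² = 48/35
sum k=2..3:
  [2] +1/2 = 1/2
  [3] −1/12 = -1/12
S = 5/12
C² = P²·S² = 5/21 ; C = +0.487950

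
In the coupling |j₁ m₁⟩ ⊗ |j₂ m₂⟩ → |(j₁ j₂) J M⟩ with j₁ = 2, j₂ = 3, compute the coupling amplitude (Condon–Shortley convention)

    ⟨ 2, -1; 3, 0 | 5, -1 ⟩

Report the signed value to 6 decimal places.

triangle: 0!·4!·6!/11! = 17280/39916800
(j±m)!: 1!·3!·3!·3!·4!·6! = 3732480
prefactor² = (2J+1)·Δ·N² = 124416/7
  k=0: +1/(0!·0!·3!·3!·1!·3!) = 1/216
Σ = 1/216  ⇒  CG² = 124416/7·1/216² = 8/21
CG = +√(8/21) = +0.617213

+0.617213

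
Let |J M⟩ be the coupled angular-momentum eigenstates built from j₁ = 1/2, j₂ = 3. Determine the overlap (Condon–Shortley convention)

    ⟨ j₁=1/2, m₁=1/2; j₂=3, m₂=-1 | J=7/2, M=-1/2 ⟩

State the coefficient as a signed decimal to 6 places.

+0.654654  (= +√(3/7))

√[8·0!1!6!/8! · 1!0!2!4!3!4!] = √(6912/7)
  +(−1)^0/∏(0,0,0,2,1,4)! = 1/48  (running 1/48)
⟨..|..⟩ = √(6912/7)·(1/48) = +0.654654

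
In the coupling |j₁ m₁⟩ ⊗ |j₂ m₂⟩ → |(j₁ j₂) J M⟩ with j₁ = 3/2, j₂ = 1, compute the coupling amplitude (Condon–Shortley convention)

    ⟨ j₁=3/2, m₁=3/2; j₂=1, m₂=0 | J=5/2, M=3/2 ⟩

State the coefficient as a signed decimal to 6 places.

√[6·0!3!2!/6! · 3!0!1!1!4!1!] = √(72/5)
  +(−1)^0/∏(0,0,0,1,3,1)! = 1/6  (running 1/6)
⟨..|..⟩ = √(72/5)·(1/6) = +0.632456

+√(2/5) ≈ +0.632456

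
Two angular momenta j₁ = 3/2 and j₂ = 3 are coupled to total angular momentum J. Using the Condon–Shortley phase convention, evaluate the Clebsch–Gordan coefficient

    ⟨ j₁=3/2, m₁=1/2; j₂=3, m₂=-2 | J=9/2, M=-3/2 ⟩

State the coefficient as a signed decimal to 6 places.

+√(3/14) = +0.462910

triangle: 0!·3!·6!/10! = 4320/3628800
(j±m)!: 2!·1!·1!·5!·3!·6! = 1036800
prefactor² = (2J+1)·Δ·N² = 86400/7
  k=0: +1/(0!·0!·1!·1!·2!·5!) = 1/240
Σ = 1/240  ⇒  CG² = 86400/7·1/240² = 3/14
CG = +√(3/14) = +0.462910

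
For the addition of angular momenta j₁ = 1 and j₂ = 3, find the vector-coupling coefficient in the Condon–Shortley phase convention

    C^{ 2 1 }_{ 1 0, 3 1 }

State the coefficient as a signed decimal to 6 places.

j₁+j₂−J=2  J+j₁−j₂=0  J−j₁+j₂=4  j₁+j₂+J+1=7
(j₁±m₁, j₂±m₂, J±M) = (1,1,4,2,3,1)
P² = 96/7
sum k=1..1:
  [1] −1/6 = -1/6
S = -1/6
C² = P²·S² = 8/21 ; C = -0.617213

-0.617213  (= −√(8/21))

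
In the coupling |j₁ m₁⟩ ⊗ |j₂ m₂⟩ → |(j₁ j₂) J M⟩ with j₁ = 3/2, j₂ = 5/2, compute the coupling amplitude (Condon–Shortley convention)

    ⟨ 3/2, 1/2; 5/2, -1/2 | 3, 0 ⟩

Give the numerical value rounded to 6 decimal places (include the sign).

triangle: 1!*2!*4!/8! = 48/40320
(j±m)!: 2!*1!*2!*3!*3!*3! = 864
prefactor² = (2J+1)*Δ*N² = 36/5
  k=0: +1/(0!*1!*1!*2!*1!*2!) = 1/4
  k=1: −1/(1!*0!*0!*1!*2!*3!) = -1/12
Σ = 1/6  ⇒  CG² = 36/5*1/6² = 1/5
CG = +√(1/5) = +0.447214

+0.447214  (= +√(1/5))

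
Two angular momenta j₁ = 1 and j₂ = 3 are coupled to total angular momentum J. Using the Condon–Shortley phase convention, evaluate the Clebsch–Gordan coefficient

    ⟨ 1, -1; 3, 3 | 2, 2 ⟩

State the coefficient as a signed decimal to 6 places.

triangle: 2!*0!*4!/7! = 48/5040
(j±m)!: 0!*2!*6!*0!*4!*0! = 34560
prefactor² = (2J+1)*Δ*N² = 11520/7
  k=2: +1/(2!*0!*0!*4!*0!*0!) = 1/48
Σ = 1/48  ⇒  CG² = 11520/7*1/48² = 5/7
CG = +√(5/7) = +0.845154

+0.845154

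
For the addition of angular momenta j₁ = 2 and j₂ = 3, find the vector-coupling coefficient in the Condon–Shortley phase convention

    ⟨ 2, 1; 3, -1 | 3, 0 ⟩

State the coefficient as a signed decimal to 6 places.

√[7·2!2!4!/9! · 3!1!2!4!3!3!] = √(96/5)
  +(−1)^0/∏(0,2,1,2,1,2)! = 1/8  (running 1/8)
  +(−1)^1/∏(1,1,0,1,2,3)! = -1/12  (running 1/24)
⟨..|..⟩ = √(96/5)·(1/24) = +0.182574

+0.182574  (= +√(1/30))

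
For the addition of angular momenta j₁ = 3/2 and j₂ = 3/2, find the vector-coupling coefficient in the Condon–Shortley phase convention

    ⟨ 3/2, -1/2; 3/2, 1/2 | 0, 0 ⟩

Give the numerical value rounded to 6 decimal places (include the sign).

+0.500000

j₁+j₂−J=3  J+j₁−j₂=0  J−j₁+j₂=0  j₁+j₂+J+1=4
(j₁±m₁, j₂±m₂, J±M) = (1,2,2,1,0,0)
P² = 1
sum k=2..2:
  [2] +1/2 = 1/2
S = 1/2
C² = P²·S² = 1/4 ; C = +0.500000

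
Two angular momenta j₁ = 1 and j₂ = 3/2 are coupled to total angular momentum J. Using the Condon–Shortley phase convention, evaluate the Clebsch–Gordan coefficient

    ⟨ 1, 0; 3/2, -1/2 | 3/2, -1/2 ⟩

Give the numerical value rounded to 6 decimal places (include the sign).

j₁+j₂−J=1  J+j₁−j₂=1  J−j₁+j₂=2  j₁+j₂+J+1=5
(j₁±m₁, j₂±m₂, J±M) = (1,1,1,2,1,2)
P² = 4/15
sum k=0..1:
  [0] +1/1 = 1
  [1] −1/2 = -1/2
S = 1/2
C² = P²·S² = 1/15 ; C = +0.258199

+√(1/15) = +0.258199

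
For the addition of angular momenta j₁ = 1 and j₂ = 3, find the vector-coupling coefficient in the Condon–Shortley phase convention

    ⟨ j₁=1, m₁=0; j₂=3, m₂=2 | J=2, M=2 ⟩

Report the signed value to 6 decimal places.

j₁+j₂−J=2  J+j₁−j₂=0  J−j₁+j₂=4  j₁+j₂+J+1=7
(j₁±m₁, j₂±m₂, J±M) = (1,1,5,1,4,0)
P² = 960/7
sum k=1..1:
  [1] −1/24 = -1/24
S = -1/24
C² = P²·S² = 5/21 ; C = -0.487950

−√(5/21) ≈ -0.487950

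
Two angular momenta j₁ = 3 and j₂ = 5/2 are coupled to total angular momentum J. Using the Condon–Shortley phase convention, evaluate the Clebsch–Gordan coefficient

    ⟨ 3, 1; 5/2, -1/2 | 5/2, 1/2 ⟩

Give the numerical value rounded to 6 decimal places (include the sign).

-0.478091  (= −√(8/35))

triangle: 3!·3!·2!/9! = 72/362880
(j±m)!: 4!·2!·2!·3!·3!·2! = 6912
prefactor² = (2J+1)·Δ·N² = 288/35
  k=0: +1/(0!·3!·2!·2!·1!·0!) = 1/24
  k=1: −1/(1!·2!·1!·1!·2!·1!) = -1/4
  k=2: +1/(2!·1!·0!·0!·3!·2!) = 1/24
Σ = -1/6  ⇒  CG² = 288/35·(-1/6)² = 8/35
CG = −√(8/35) = -0.478091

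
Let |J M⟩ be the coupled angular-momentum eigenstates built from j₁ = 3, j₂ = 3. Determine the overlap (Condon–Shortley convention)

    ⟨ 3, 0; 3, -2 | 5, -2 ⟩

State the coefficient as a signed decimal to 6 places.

triangle: 1!·5!·5!/12! = 14400/479001600
(j±m)!: 3!·3!·1!·5!·3!·7! = 130636800
prefactor² = (2J+1)·Δ·N² = 43200
  k=0: +1/(0!·1!·3!·1!·2!·4!) = 1/288
  k=1: −1/(1!·0!·2!·0!·3!·5!) = -1/1440
Σ = 1/360  ⇒  CG² = 43200·1/360² = 1/3
CG = +√(1/3) = +0.577350

+0.577350  (= +√(1/3))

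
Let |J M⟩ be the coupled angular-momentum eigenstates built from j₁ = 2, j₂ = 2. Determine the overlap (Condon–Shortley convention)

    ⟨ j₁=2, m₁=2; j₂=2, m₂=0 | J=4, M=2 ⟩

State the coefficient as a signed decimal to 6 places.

triangle: 0!×4!×4!/9! = 576/362880
(j±m)!: 4!×0!×2!×2!×6!×2! = 138240
prefactor² = (2J+1)×Δ×N² = 13824/7
  k=0: +1/(0!×0!×0!×2!×4!×2!) = 1/96
Σ = 1/96  ⇒  CG² = 13824/7×1/96² = 3/14
CG = +√(3/14) = +0.462910

+0.462910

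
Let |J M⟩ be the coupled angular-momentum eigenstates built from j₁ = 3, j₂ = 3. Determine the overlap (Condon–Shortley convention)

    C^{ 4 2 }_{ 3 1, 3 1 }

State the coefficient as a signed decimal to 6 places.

-0.509647  (= −√(20/77))

√[9·2!4!4!/11! · 4!2!4!2!6!2!] = √(331776/385)
  +(−1)^0/∏(0,2,2,4,2,0)! = 1/192  (running 1/192)
  +(−1)^1/∏(1,1,1,3,3,1)! = -1/36  (running -13/576)
  +(−1)^2/∏(2,0,0,2,4,2)! = 1/192  (running -5/288)
⟨..|..⟩ = √(331776/385)·(-5/288) = -0.509647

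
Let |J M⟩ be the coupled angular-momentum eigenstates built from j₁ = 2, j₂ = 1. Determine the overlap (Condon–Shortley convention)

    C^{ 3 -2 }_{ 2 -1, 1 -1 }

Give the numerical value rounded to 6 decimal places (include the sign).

√[7·0!4!2!/7! · 1!3!0!2!1!5!] = √(96)
  +(−1)^0/∏(0,0,3,0,1,2)! = 1/12  (running 1/12)
⟨..|..⟩ = √(96)·(1/12) = +0.816497

+√(2/3) = +0.816497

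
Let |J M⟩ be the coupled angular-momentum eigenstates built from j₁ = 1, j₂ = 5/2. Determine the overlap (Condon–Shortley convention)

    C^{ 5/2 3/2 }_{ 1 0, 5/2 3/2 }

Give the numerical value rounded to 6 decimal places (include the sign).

√[6·1!1!4!/7! · 1!1!4!1!4!1!] = √(576/35)
  +(−1)^0/∏(0,1,1,4,0,0)! = 1/24  (running 1/24)
  +(−1)^1/∏(1,0,0,3,1,1)! = -1/6  (running -1/8)
⟨..|..⟩ = √(576/35)·(-1/8) = -0.507093

−√(9/35) = -0.507093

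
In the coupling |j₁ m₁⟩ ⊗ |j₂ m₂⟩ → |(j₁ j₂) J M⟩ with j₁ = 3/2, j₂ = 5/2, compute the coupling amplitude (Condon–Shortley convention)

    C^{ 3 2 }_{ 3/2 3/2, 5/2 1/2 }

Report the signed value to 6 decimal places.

+0.707107

triangle: 1!×2!×4!/8! = 48/40320
(j±m)!: 3!×0!×3!×2!×5!×1! = 8640
prefactor² = (2J+1)×Δ×N² = 72
  k=0: +1/(0!×1!×0!×3!×2!×1!) = 1/12
Σ = 1/12  ⇒  CG² = 72×1/12² = 1/2
CG = +√(1/2) = +0.707107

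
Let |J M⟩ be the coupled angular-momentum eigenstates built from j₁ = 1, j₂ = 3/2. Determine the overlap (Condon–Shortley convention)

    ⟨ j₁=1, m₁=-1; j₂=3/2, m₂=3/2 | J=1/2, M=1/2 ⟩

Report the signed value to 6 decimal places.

+0.707107

√[2·2!0!1!/4! · 0!2!3!0!1!0!] = √(2)
  +(−1)^2/∏(2,0,0,1,0,0)! = 1/2  (running 1/2)
⟨..|..⟩ = √(2)·(1/2) = +0.707107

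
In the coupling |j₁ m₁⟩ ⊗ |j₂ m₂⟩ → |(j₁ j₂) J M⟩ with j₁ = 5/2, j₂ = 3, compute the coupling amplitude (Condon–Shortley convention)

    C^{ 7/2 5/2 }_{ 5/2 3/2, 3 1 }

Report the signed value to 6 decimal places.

-0.398410  (= −√(10/63))

triangle: 2!·3!·4!/10! = 288/3628800
(j±m)!: 4!·1!·4!·2!·6!·1! = 829440
prefactor² = (2J+1)·Δ·N² = 18432/35
  k=0: +1/(0!·2!·1!·4!·2!·0!) = 1/96
  k=1: −1/(1!·1!·0!·3!·3!·1!) = -1/36
Σ = -5/288  ⇒  CG² = 18432/35·(-5/288)² = 10/63
CG = −√(10/63) = -0.398410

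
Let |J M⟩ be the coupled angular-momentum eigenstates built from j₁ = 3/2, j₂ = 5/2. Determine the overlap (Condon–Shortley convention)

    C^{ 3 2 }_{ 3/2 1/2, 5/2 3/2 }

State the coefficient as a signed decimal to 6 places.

-0.288675  (= −√(1/12))

j₁+j₂−J=1  J+j₁−j₂=2  J−j₁+j₂=4  j₁+j₂+J+1=8
(j₁±m₁, j₂±m₂, J±M) = (2,1,4,1,5,1)
P² = 48
sum k=0..1:
  [0] +1/24 = 1/24
  [1] −1/12 = -1/12
S = -1/24
C² = P²·S² = 1/12 ; C = -0.288675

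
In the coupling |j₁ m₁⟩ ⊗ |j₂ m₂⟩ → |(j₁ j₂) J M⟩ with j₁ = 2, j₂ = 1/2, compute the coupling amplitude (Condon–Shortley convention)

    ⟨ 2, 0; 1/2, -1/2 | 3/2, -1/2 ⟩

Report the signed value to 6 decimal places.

triangle: 1!·3!·0!/5! = 6/120
(j±m)!: 2!·2!·0!·1!·1!·2! = 8
prefactor² = (2J+1)·Δ·N² = 8/5
  k=0: +1/(0!·1!·2!·0!·1!·0!) = 1/2
Σ = 1/2  ⇒  CG² = 8/5·1/2² = 2/5
CG = +√(2/5) = +0.632456

+0.632456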